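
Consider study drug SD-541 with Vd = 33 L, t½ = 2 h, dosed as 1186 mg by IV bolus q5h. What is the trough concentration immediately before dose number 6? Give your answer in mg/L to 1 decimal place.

7.7 mg/L

f = (1/2)^(τ/t½) = (1/2)^(5/2) ≈ 0.1768.
C₀ = D/Vd = 1186/33 ≈ 35.939 mg/L.
Before the 6th dose, 5 doses have been given. Superposition: Cmin = C₀·(f + f² + … + f^5).
≈ 35.939 × (0.1768 + 0.0313 + 0.0055 + 0.0010 + 0.0002) ≈ 35.939 × 0.2148 ≈ 7.720 mg/L.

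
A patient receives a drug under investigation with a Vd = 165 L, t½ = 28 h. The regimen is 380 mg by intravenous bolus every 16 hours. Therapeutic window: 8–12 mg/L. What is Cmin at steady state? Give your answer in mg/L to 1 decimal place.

4.7 mg/L

k = ln2/t½ = ln2/28 ≈ 0.024755 h⁻¹; fraction remaining f = e^(−kτ) = e^(−0.024755×16) ≈ 0.6730.
Each bolus raises the concentration by D/Vd = 380/165 ≈ 2.303 mg/L.
Steady-state trough Cmin,ss = C₀·f/(1−f) ≈ 2.303 × 0.6730/0.3270 ≈ 4.740 mg/L.
Trough 4.7 mg/L vs MEC 8 mg/L: subtherapeutic.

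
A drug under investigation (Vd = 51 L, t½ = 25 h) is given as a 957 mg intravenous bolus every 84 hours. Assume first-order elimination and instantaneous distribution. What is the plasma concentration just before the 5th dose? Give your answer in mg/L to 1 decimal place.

2.0 mg/L

f = (1/2)^(τ/t½) = (1/2)^(84/25) ≈ 0.0974.
C₀ = D/Vd = 957/51 ≈ 18.765 mg/L.
Before the 5th dose, 4 doses have been given. Superposition: Cmin = C₀·(f + f² + … + f^4).
≈ 18.765 × (0.0974 + 0.0095 + 0.0009 + 0.0001) ≈ 18.765 × 0.1079 ≈ 2.025 mg/L.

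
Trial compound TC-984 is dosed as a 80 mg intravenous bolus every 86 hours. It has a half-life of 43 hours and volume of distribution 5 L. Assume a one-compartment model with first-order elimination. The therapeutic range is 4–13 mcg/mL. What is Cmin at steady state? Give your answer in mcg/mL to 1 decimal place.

The dosing interval is 2 half-lives, so f = 2^(−2) = 0.25.
Accumulation ratio R = 1/(1 − f) = 1/0.75 = 4/3.
Single-dose peak C₀ = D/Vd = 80/5 = 16 mcg/mL.
Steady-state peak Cmax,ss = C₀·R = 16 × 4/3 ≈ 21.333 mcg/mL.
Steady-state trough Cmin,ss = Cmax,ss·f ≈ 21.333 × 0.25 ≈ 5.333 mcg/mL.
Trough 5.3 mcg/mL vs MEC 4 mcg/mL: adequate.

5.3 mcg/mL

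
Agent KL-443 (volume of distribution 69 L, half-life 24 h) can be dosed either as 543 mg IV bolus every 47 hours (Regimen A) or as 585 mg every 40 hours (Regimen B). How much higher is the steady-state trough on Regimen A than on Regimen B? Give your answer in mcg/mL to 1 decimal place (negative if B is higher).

-1.2 mcg/mL

Regimen A: f = (1/2)^(47/24) ≈ 0.2573; Cmin,ss = (543/69)·f/(1−f) ≈ 2.726 mcg/mL.
Regimen B: f = (1/2)^(40/24) ≈ 0.3150; Cmin,ss = (585/69)·f/(1−f) ≈ 3.899 mcg/mL.
Difference ≈ 2.726 − 3.899 ≈ -1.173 mcg/mL.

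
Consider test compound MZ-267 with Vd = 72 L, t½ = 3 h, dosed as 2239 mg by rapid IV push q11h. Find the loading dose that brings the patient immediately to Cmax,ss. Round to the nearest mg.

2430 mg

f = (1/2)^(11/3) ≈ 0.078745; accumulation ratio R = 1/(1−f) ≈ 1.08548.
Loading dose to hit Cmax,ss on first dose: D_load = D_maint·R ≈ 2239 × 1.08548 ≈ 2430.39 mg.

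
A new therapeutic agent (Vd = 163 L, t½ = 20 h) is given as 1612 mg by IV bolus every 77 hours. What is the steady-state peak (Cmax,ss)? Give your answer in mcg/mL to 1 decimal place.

10.6 mcg/mL

τ/t½ = 77/20 ≈ 3.85, so fraction remaining f = (1/2)^(77/20) ≈ 0.0693.
At steady state, accumulation factor R = 1/(1 − e^(−kτ)) ≈ 1.0745.
Each bolus raises the concentration by D/Vd = 1612/163 ≈ 9.890 mcg/mL.
Steady-state peak Cmax,ss = C₀·R ≈ 9.890 × 1.0745 ≈ 10.627 mcg/mL.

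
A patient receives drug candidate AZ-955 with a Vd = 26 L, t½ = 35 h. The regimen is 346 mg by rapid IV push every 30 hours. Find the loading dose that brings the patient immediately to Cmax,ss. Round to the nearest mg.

f = (1/2)^(30/35) ≈ 0.552045; accumulation ratio R = 1/(1−f) ≈ 2.23237.
Loading dose to hit Cmax,ss on first dose: D_load = D_maint·R ≈ 346 × 2.23237 ≈ 772.40 mg.

772 mg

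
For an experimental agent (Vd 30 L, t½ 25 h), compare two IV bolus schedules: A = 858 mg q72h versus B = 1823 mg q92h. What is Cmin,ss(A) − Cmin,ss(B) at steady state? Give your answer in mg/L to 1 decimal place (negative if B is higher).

-0.6 mg/L

Regimen A: f = (1/2)^(72/25) ≈ 0.1358; Cmin,ss = (858/30)·f/(1−f) ≈ 4.494 mg/L.
Regimen B: f = (1/2)^(92/25) ≈ 0.0780; Cmin,ss = (1823/30)·f/(1−f) ≈ 5.141 mg/L.
Difference ≈ 4.494 − 5.141 ≈ -0.647 mg/L.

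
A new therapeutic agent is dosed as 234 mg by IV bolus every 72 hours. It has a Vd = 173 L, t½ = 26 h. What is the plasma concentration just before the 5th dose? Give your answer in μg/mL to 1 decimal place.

f = (1/2)^(τ/t½) = (1/2)^(72/26) ≈ 0.1467.
C₀ = D/Vd = 234/173 ≈ 1.353 μg/mL.
Before the 5th dose, 4 doses have been given. Superposition: Cmin = C₀·(f + f² + … + f^4).
≈ 1.353 × (0.1467 + 0.0215 + 0.0032 + 0.0005) ≈ 1.353 × 0.1719 ≈ 0.233 μg/mL.

0.2 μg/mL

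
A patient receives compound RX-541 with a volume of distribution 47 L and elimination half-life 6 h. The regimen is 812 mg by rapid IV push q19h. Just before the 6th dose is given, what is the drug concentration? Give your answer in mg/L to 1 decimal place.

f = (1/2)^(τ/t½) = (1/2)^(19/6) ≈ 0.1114.
C₀ = D/Vd = 812/47 ≈ 17.277 mg/L.
Before the 6th dose, 5 doses have been given. Superposition: Cmin = C₀·(f + f² + … + f^5).
≈ 17.277 × (0.1114 + 0.0124 + 0.0014 + 0.0002 + 0.0000) ≈ 17.277 × 0.1254 ≈ 2.167 mg/L.

2.2 mg/L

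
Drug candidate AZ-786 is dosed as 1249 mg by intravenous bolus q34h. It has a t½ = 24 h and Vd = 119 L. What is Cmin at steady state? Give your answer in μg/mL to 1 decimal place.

6.3 μg/mL

Over one 34-h interval, 34/24 ≈ 1.4167 half-lives elapse, leaving f ≈ 0.3746 of each dose.
At steady state, accumulation factor R = 1/(1 − e^(−kτ)) ≈ 1.5990.
Single-dose peak C₀ = D/Vd = 1249/119 ≈ 10.496 μg/mL.
Steady-state peak Cmax,ss = C₀·R ≈ 10.496 × 1.5990 ≈ 16.783 μg/mL.
Steady-state trough Cmin,ss = Cmax,ss·f ≈ 16.783 × 0.3746 ≈ 6.287 μg/mL.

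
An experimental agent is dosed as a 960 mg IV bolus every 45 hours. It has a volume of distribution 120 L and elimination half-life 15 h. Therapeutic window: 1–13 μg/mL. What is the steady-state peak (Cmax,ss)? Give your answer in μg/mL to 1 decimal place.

τ = 45 h = 3 half-lives, so f = (1/2)^3 = 0.125.
Accumulation ratio R = 1/(1 − f) = 1/0.875 = 8/7.
Single-dose peak C₀ = D/Vd = 960/120 = 8 μg/mL.
Steady-state peak Cmax,ss = C₀·R = 8 × 8/7 ≈ 9.143 μg/mL.
Peak 9.1 μg/mL vs MTC 13 μg/mL: below toxic threshold.

9.1 μg/mL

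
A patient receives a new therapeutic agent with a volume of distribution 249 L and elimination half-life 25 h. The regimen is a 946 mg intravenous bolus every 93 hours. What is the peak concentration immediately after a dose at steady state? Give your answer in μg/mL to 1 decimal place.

Over one 93-h interval, 93/25 ≈ 3.72 half-lives elapse, leaving f ≈ 0.0759 of each dose.
At steady state, accumulation factor R = 1/(1 − e^(−kτ)) ≈ 1.0821.
Single-dose peak C₀ = D/Vd = 946/249 ≈ 3.799 μg/mL.
Steady-state peak Cmax,ss = C₀·R ≈ 3.799 × 1.0821 ≈ 4.111 μg/mL.

4.1 μg/mL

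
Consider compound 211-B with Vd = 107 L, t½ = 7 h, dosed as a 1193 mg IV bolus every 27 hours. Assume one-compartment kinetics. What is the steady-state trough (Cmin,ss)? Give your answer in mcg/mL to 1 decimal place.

0.8 mcg/mL

Over one 27-h interval, 27/7 ≈ 3.8571 half-lives elapse, leaving f ≈ 0.0690 of each dose.
Each bolus raises the concentration by D/Vd = 1193/107 ≈ 11.150 mcg/mL.
Steady-state trough Cmin,ss = C₀·f/(1−f) ≈ 11.150 × 0.0690/0.9310 ≈ 0.826 mcg/mL.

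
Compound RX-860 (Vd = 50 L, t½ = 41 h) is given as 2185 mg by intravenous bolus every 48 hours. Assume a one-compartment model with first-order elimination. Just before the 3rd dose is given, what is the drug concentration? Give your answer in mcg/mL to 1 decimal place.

f = (1/2)^(τ/t½) = (1/2)^(48/41) ≈ 0.4442.
C₀ = D/Vd = 2185/50 ≈ 43.700 mcg/mL.
Before the 3rd dose, 2 doses have been given. Superposition: Cmin = C₀·(f + f²).
≈ 43.700 × (0.4442 + 0.1973) ≈ 43.700 × 0.6415 ≈ 28.034 mcg/mL.

28.0 mcg/mL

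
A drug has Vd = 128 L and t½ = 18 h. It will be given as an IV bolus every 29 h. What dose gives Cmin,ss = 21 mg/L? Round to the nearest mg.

5523 mg

τ/t½ = 29/18 ≈ 1.6111, so f = (1/2)^(29/18) ≈ 0.327346.
Cmin,ss = (D/Vd)·f/(1−f), so D = Cmin,ss·Vd·(1−f)/f.
D = 21 × 128 × (1−f)/f ≈ 21 × 128 × 2.05487 ≈ 5523.49 mg.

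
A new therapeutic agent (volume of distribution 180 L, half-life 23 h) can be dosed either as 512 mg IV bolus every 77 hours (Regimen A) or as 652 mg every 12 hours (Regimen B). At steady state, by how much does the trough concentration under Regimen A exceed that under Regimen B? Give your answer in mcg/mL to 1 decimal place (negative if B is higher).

Regimen A: f = (1/2)^(77/23) ≈ 0.0982; Cmin,ss = (512/180)·f/(1−f) ≈ 0.310 mcg/mL.
Regimen B: f = (1/2)^(12/23) ≈ 0.6965; Cmin,ss = (652/180)·f/(1−f) ≈ 8.313 mcg/mL.
Difference ≈ 0.310 − 8.313 ≈ -8.003 mcg/mL.

-8.0 mcg/mL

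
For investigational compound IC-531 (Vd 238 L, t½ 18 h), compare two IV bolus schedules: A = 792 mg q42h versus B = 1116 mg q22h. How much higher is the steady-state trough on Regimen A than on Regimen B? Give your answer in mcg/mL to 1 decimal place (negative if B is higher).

Regimen A: f = (1/2)^(42/18) ≈ 0.1984; Cmin,ss = (792/238)·f/(1−f) ≈ 0.824 mcg/mL.
Regimen B: f = (1/2)^(22/18) ≈ 0.4286; Cmin,ss = (1116/238)·f/(1−f) ≈ 3.517 mcg/mL.
Difference ≈ 0.824 − 3.517 ≈ -2.693 mcg/mL.

-2.7 mcg/mL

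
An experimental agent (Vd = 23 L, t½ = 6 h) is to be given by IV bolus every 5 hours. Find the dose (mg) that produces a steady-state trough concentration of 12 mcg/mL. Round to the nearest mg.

216 mg

τ/t½ = 5/6 ≈ 0.83333, so f = (1/2)^(5/6) ≈ 0.561231.
Cmin,ss = (D/Vd)·f/(1−f), so D = Cmin,ss·Vd·(1−f)/f.
D = 12 × 23 × (1−f)/f ≈ 12 × 23 × 0.78180 ≈ 215.78 mg.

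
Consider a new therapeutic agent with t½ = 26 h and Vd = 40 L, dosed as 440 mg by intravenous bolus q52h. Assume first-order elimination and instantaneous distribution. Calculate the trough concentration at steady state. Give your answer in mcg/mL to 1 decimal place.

The dosing interval is 2 half-lives, so f = 2^(−2) = 0.25.
At steady state, R = 1/(1 − 0.25) = 4/3.
Single-dose peak C₀ = D/Vd = 440/40 = 11 mcg/mL.
Steady-state peak Cmax,ss = C₀·R = 11 × 4/3 ≈ 14.667 mcg/mL.
Steady-state trough Cmin,ss = Cmax,ss·f ≈ 14.667 × 0.25 ≈ 3.667 mcg/mL.

3.7 mcg/mL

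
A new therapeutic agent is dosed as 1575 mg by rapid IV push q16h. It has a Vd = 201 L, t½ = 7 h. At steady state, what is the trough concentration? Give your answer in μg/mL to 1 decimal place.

k = ln2/t½ = ln2/7 ≈ 0.099021 h⁻¹; fraction remaining f = e^(−kτ) = e^(−0.099021×16) ≈ 0.2051.
At steady state, accumulation factor R = 1/(1 − e^(−kτ)) ≈ 1.2580.
Single-dose peak C₀ = D/Vd = 1575/201 ≈ 7.836 μg/mL.
Steady-state peak Cmax,ss = C₀·R ≈ 7.836 × 1.2580 ≈ 9.858 μg/mL.
One interval later, Cmin,ss = Cmax,ss·e^(−kτ) ≈ 9.858 × 0.2051 ≈ 2.022 μg/mL.

2.0 μg/mL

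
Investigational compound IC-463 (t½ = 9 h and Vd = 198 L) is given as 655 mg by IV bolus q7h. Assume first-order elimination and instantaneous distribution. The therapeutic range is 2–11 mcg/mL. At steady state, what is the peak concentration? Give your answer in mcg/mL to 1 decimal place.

τ/t½ = 7/9 ≈ 0.77778, so fraction remaining f = (1/2)^(7/9) ≈ 0.5833.
At steady state, accumulation factor R = 1/(1 − e^(−kτ)) ≈ 2.3998.
Single-dose peak C₀ = D/Vd = 655/198 ≈ 3.308 mcg/mL.
Cmax,ss = C₀/(1 − f) ≈ 3.308/0.4167 ≈ 7.939 mcg/mL.
Peak 7.9 mcg/mL vs MTC 11 mcg/mL: below toxic threshold.

7.9 mcg/mL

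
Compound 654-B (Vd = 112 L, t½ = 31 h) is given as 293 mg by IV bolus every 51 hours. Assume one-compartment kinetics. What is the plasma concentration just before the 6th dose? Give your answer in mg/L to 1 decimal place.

f = (1/2)^(τ/t½) = (1/2)^(51/31) ≈ 0.3197.
C₀ = D/Vd = 293/112 ≈ 2.616 mg/L.
Before the 6th dose, 5 doses have been given. Superposition: Cmin = C₀·(f + f² + … + f^5).
≈ 2.616 × (0.3197 + 0.1022 + 0.0327 + 0.0104 + 0.0033) ≈ 2.616 × 0.4683 ≈ 1.225 mg/L.

1.2 mg/L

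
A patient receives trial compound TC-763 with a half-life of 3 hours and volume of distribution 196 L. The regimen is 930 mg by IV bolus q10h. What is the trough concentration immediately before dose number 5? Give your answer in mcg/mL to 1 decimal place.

0.5 mcg/mL

f = (1/2)^(τ/t½) = (1/2)^(10/3) ≈ 0.0992.
C₀ = D/Vd = 930/196 ≈ 4.745 mcg/mL.
Before the 5th dose, 4 doses have been given. Superposition: Cmin = C₀·(f + f² + … + f^4).
≈ 4.745 × (0.0992 + 0.0098 + 0.0010 + 0.0001) ≈ 4.745 × 0.1101 ≈ 0.522 mcg/mL.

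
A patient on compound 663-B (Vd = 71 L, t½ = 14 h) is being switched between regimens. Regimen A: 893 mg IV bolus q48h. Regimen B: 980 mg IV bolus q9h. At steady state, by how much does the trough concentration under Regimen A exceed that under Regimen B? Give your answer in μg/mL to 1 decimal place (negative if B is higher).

Regimen A: f = (1/2)^(48/14) ≈ 0.0929; Cmin,ss = (893/71)·f/(1−f) ≈ 1.288 μg/mL.
Regimen B: f = (1/2)^(9/14) ≈ 0.6404; Cmin,ss = (980/71)·f/(1−f) ≈ 24.581 μg/mL.
Difference ≈ 1.288 − 24.581 ≈ -23.293 μg/mL.

-23.3 μg/mL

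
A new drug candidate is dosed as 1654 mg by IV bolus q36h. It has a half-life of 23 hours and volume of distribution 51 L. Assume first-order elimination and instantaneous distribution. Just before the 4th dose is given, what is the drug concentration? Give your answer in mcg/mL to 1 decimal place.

15.9 mcg/mL

f = (1/2)^(τ/t½) = (1/2)^(36/23) ≈ 0.3379.
C₀ = D/Vd = 1654/51 ≈ 32.431 mcg/mL.
Before the 4th dose, 3 doses have been given. Superposition: Cmin = C₀·(f + f² + … + f^3).
≈ 32.431 × (0.3379 + 0.1142 + 0.0386) ≈ 32.431 × 0.4907 ≈ 15.914 mcg/mL.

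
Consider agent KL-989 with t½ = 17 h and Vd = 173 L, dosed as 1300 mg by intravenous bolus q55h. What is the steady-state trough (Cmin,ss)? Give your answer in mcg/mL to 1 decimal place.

k = ln2/t½ = ln2/17 ≈ 0.040773 h⁻¹; fraction remaining f = e^(−kτ) = e^(−0.040773×55) ≈ 0.1062.
Accumulation ratio R = 1/(1 − f) ≈ 1/0.8938 ≈ 1.1188.
Each bolus raises the concentration by D/Vd = 1300/173 ≈ 7.514 mcg/mL.
Cmax,ss = C₀/(1 − f) ≈ 7.514/0.8938 ≈ 8.407 mcg/mL.
Steady-state trough Cmin,ss = Cmax,ss·f ≈ 8.407 × 0.1062 ≈ 0.893 mcg/mL.

0.9 mcg/mL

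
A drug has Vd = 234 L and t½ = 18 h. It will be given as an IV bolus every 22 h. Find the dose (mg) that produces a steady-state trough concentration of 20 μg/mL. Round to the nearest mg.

6239 mg

τ/t½ = 22/18 ≈ 1.2222, so f = (1/2)^(22/18) ≈ 0.428622.
Cmin,ss = (D/Vd)·f/(1−f), so D = Cmin,ss·Vd·(1−f)/f.
D = 20 × 234 × (1−f)/f ≈ 20 × 234 × 1.33306 ≈ 6238.72 mg.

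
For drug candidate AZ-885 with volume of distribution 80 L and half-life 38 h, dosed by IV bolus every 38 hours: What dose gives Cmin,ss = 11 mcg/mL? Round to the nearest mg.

880 mg

τ/t½ = 38/38 ≈ 1, so f = (1/2)^(38/38) ≈ 0.500000.
Cmin,ss = (D/Vd)·f/(1−f), so D = Cmin,ss·Vd·(1−f)/f.
D = 11 × 80 × (1−f)/f ≈ 11 × 80 × 1.00000 ≈ 880.00 mg.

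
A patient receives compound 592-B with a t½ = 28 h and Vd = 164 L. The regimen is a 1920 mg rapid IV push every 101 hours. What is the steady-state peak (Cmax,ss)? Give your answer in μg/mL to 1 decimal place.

12.8 μg/mL

τ/t½ = 101/28 ≈ 3.6071, so fraction remaining f = (1/2)^(101/28) ≈ 0.0821.
Accumulation ratio R = 1/(1 − f) ≈ 1/0.9179 ≈ 1.0894.
Each bolus raises the concentration by D/Vd = 1920/164 ≈ 11.707 μg/mL.
Steady-state peak Cmax,ss = C₀·R ≈ 11.707 × 1.0894 ≈ 12.754 μg/mL.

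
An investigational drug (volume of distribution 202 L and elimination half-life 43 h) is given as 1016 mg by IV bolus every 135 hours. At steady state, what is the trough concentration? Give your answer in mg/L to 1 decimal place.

0.6 mg/L

Over one 135-h interval, 135/43 ≈ 3.1395 half-lives elapse, leaving f ≈ 0.1135 of each dose.
At steady state, accumulation factor R = 1/(1 − e^(−kτ)) ≈ 1.1280.
Each bolus raises the concentration by D/Vd = 1016/202 ≈ 5.030 mg/L.
Cmax,ss = C₀/(1 − f) ≈ 5.030/0.8865 ≈ 5.674 mg/L.
Steady-state trough Cmin,ss = Cmax,ss·f ≈ 5.674 × 0.1135 ≈ 0.644 mg/L.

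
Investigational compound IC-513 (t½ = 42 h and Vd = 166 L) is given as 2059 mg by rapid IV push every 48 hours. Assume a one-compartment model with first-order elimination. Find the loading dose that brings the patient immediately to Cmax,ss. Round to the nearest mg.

3763 mg

f = (1/2)^(48/42) ≈ 0.452862; accumulation ratio R = 1/(1−f) ≈ 1.82769.
Loading dose to hit Cmax,ss on first dose: D_load = D_maint·R ≈ 2059 × 1.82769 ≈ 3763.21 mg.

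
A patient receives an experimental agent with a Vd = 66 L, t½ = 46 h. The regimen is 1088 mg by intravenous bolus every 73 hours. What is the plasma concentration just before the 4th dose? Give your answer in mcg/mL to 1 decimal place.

7.9 mcg/mL

f = (1/2)^(τ/t½) = (1/2)^(73/46) ≈ 0.3329.
C₀ = D/Vd = 1088/66 ≈ 16.485 mcg/mL.
Before the 4th dose, 3 doses have been given. Superposition: Cmin = C₀·(f + f² + … + f^3).
≈ 16.485 × (0.3329 + 0.1108 + 0.0369) ≈ 16.485 × 0.4806 ≈ 7.923 mcg/mL.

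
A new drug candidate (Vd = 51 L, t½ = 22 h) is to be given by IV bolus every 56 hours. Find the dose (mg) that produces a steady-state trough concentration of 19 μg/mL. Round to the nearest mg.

τ/t½ = 56/22 ≈ 2.5455, so f = (1/2)^(56/22) ≈ 0.171294.
Cmin,ss = (D/Vd)·f/(1−f), so D = Cmin,ss·Vd·(1−f)/f.
D = 19 × 51 × (1−f)/f ≈ 19 × 51 × 4.83792 ≈ 4687.94 mg.

4688 mg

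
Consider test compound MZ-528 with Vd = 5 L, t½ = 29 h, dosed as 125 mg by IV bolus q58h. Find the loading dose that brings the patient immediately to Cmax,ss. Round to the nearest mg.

f = (1/2)^(58/29) ≈ 0.250000; accumulation ratio R = 1/(1−f) ≈ 1.33333.
Loading dose to hit Cmax,ss on first dose: D_load = D_maint·R ≈ 125 × 1.33333 ≈ 166.67 mg.

167 mg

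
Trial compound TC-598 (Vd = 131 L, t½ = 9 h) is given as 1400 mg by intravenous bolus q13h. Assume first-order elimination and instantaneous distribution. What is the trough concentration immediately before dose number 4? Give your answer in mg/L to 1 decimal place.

f = (1/2)^(τ/t½) = (1/2)^(13/9) ≈ 0.3674.
C₀ = D/Vd = 1400/131 ≈ 10.687 mg/L.
Before the 4th dose, 3 doses have been given. Superposition: Cmin = C₀·(f + f² + … + f^3).
≈ 10.687 × (0.3674 + 0.1350 + 0.0496) ≈ 10.687 × 0.5520 ≈ 5.899 mg/L.

5.9 mg/L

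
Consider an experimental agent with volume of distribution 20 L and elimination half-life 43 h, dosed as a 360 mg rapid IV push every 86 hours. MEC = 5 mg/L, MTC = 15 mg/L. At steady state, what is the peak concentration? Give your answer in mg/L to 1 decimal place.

24.0 mg/L

The dosing interval is 2 half-lives, so f = 2^(−2) = 0.25.
At steady state, R = 1/(1 − 0.25) = 4/3.
Single-dose peak C₀ = D/Vd = 360/20 = 18 mg/L.
Steady-state peak Cmax,ss = C₀·R = 18 × 4/3 ≈ 24.000 mg/L.
Peak 24.0 mg/L vs MTC 15 mg/L: exceeds toxic threshold.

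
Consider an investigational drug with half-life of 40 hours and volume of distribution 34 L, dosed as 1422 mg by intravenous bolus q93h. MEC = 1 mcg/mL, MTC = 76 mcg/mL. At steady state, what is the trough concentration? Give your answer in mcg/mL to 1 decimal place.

10.4 mcg/mL

k = ln2/t½ = ln2/40 ≈ 0.017329 h⁻¹; fraction remaining f = e^(−kτ) = e^(−0.017329×93) ≈ 0.1996.
Each bolus raises the concentration by D/Vd = 1422/34 ≈ 41.824 mcg/mL.
Steady-state trough Cmin,ss = C₀·f/(1−f) ≈ 41.824 × 0.1996/0.8004 ≈ 10.430 mcg/mL.
Trough 10.4 mcg/mL vs MEC 1 mcg/mL: adequate.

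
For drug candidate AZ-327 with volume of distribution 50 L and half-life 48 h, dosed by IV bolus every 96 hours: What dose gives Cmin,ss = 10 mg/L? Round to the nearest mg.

τ/t½ = 96/48 ≈ 2, so f = (1/2)^(96/48) ≈ 0.250000.
Cmin,ss = (D/Vd)·f/(1−f), so D = Cmin,ss·Vd·(1−f)/f.
D = 10 × 50 × (1−f)/f ≈ 10 × 50 × 3.00000 ≈ 1500.00 mg.

1500 mg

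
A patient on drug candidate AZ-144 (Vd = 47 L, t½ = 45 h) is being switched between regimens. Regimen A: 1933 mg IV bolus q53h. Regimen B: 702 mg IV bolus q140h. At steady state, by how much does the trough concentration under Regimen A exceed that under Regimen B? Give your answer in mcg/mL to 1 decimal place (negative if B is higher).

30.6 mcg/mL

Regimen A: f = (1/2)^(53/45) ≈ 0.4420; Cmin,ss = (1933/47)·f/(1−f) ≈ 32.578 mcg/mL.
Regimen B: f = (1/2)^(140/45) ≈ 0.1157; Cmin,ss = (702/47)·f/(1−f) ≈ 1.954 mcg/mL.
Difference ≈ 32.578 − 1.954 ≈ 30.624 mcg/mL.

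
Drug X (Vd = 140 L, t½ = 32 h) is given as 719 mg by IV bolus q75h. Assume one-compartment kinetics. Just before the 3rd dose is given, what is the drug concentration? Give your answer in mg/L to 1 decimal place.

1.2 mg/L

f = (1/2)^(τ/t½) = (1/2)^(75/32) ≈ 0.1970.
C₀ = D/Vd = 719/140 ≈ 5.136 mg/L.
Before the 3rd dose, 2 doses have been given. Superposition: Cmin = C₀·(f + f²).
≈ 5.136 × (0.1970 + 0.0388) ≈ 5.136 × 0.2358 ≈ 1.211 mg/L.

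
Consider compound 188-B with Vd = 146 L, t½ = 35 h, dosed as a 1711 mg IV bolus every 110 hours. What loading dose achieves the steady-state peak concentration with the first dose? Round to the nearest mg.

1929 mg

f = (1/2)^(110/35) ≈ 0.113215; accumulation ratio R = 1/(1−f) ≈ 1.12767.
Loading dose to hit Cmax,ss on first dose: D_load = D_maint·R ≈ 1711 × 1.12767 ≈ 1929.44 mg.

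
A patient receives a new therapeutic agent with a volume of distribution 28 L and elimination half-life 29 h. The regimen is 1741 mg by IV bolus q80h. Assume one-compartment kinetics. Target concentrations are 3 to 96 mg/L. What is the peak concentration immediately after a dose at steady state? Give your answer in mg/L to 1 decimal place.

Over one 80-h interval, 80/29 ≈ 2.7586 half-lives elapse, leaving f ≈ 0.1478 of each dose.
At steady state, accumulation factor R = 1/(1 − e^(−kτ)) ≈ 1.1734.
Single-dose peak C₀ = D/Vd = 1741/28 ≈ 62.179 mg/L.
Steady-state peak Cmax,ss = C₀·R ≈ 62.179 × 1.1734 ≈ 72.961 mg/L.
Peak 73.0 mg/L vs MTC 96 mg/L: below toxic threshold.

73.0 mg/L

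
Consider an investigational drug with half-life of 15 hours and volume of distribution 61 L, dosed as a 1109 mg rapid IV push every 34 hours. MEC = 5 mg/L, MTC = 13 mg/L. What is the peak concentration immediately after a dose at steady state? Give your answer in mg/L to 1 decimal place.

22.9 mg/L

Over one 34-h interval, 34/15 ≈ 2.2667 half-lives elapse, leaving f ≈ 0.2078 of each dose.
Accumulation ratio R = 1/(1 − f) ≈ 1/0.7922 ≈ 1.2623.
Each bolus raises the concentration by D/Vd = 1109/61 ≈ 18.180 mg/L.
Steady-state peak Cmax,ss = C₀·R ≈ 18.180 × 1.2623 ≈ 22.949 mg/L.
Peak 22.9 mg/L vs MTC 13 mg/L: exceeds toxic threshold.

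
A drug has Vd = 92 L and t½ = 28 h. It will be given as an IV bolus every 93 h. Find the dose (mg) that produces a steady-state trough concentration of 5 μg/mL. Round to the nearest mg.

τ/t½ = 93/28 ≈ 3.3214, so f = (1/2)^(93/28) ≈ 0.100035.
Cmin,ss = (D/Vd)·f/(1−f), so D = Cmin,ss·Vd·(1−f)/f.
D = 5 × 92 × (1−f)/f ≈ 5 × 92 × 8.99650 ≈ 4138.39 mg.

4138 mg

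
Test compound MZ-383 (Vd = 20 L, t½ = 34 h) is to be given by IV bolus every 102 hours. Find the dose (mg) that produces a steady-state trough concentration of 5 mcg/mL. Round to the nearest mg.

τ/t½ = 102/34 ≈ 3, so f = (1/2)^(102/34) ≈ 0.125000.
Cmin,ss = (D/Vd)·f/(1−f), so D = Cmin,ss·Vd·(1−f)/f.
D = 5 × 20 × (1−f)/f ≈ 5 × 20 × 7.00000 ≈ 700.00 mg.

700 mg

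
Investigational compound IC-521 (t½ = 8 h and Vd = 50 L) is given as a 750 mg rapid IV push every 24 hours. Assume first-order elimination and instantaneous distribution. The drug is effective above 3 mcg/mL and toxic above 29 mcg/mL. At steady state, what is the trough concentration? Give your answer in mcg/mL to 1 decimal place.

2.1 mcg/mL

The dosing interval is 3 half-lives, so f = 2^(−3) = 0.125.
Accumulation ratio R = 1/(1 − f) = 1/0.875 = 8/7.
Single-dose peak C₀ = D/Vd = 750/50 = 15 mcg/mL.
Steady-state peak Cmax,ss = C₀·R = 15 × 8/7 ≈ 17.143 mcg/mL.
Steady-state trough Cmin,ss = Cmax,ss·f ≈ 17.143 × 0.125 ≈ 2.143 mcg/mL.
Trough 2.1 mcg/mL vs MEC 3 mcg/mL: subtherapeutic.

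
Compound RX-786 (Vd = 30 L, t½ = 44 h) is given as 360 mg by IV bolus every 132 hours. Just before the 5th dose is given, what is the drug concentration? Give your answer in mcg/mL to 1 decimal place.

1.7 mcg/mL

f = (1/2)^(τ/t½) = (1/2)^(132/44) ≈ 0.1250.
C₀ = D/Vd = 360/30 ≈ 12.000 mcg/mL.
Before the 5th dose, 4 doses have been given. Superposition: Cmin = C₀·(f + f² + … + f^4).
≈ 12.000 × (0.1250 + 0.0156 + 0.0020 + 0.0002) ≈ 12.000 × 0.1428 ≈ 1.714 mcg/mL.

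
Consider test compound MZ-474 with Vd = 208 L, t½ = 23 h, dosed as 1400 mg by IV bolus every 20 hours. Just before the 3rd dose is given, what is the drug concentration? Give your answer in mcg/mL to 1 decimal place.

5.7 mcg/mL

f = (1/2)^(τ/t½) = (1/2)^(20/23) ≈ 0.5473.
C₀ = D/Vd = 1400/208 ≈ 6.731 mcg/mL.
Before the 3rd dose, 2 doses have been given. Superposition: Cmin = C₀·(f + f²).
≈ 6.731 × (0.5473 + 0.2995) ≈ 6.731 × 0.8468 ≈ 5.700 mcg/mL.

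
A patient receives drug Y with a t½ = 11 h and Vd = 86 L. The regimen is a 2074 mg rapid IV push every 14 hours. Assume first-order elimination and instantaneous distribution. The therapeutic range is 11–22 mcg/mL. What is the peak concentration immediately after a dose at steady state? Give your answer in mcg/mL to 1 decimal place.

41.1 mcg/mL

Over one 14-h interval, 14/11 ≈ 1.2727 half-lives elapse, leaving f ≈ 0.4139 of each dose.
Accumulation ratio R = 1/(1 − f) ≈ 1/0.5861 ≈ 1.7062.
Single-dose peak C₀ = D/Vd = 2074/86 ≈ 24.116 mcg/mL.
Steady-state peak Cmax,ss = C₀·R ≈ 24.116 × 1.7062 ≈ 41.147 mcg/mL.
Peak 41.1 mcg/mL vs MTC 22 mcg/mL: exceeds toxic threshold.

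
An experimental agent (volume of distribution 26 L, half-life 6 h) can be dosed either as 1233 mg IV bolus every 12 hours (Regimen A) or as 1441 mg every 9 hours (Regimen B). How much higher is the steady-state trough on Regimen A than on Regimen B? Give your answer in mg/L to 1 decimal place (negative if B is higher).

Regimen A: f = (1/2)^(12/6) ≈ 0.2500; Cmin,ss = (1233/26)·f/(1−f) ≈ 15.808 mg/L.
Regimen B: f = (1/2)^(9/6) ≈ 0.3536; Cmin,ss = (1441/26)·f/(1−f) ≈ 30.318 mg/L.
Difference ≈ 15.808 − 30.318 ≈ -14.510 mg/L.

-14.5 mg/L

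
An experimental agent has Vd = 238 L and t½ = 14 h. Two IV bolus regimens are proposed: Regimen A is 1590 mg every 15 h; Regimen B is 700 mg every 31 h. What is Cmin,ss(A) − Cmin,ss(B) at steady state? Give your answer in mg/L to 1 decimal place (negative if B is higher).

5.3 mg/L

Regimen A: f = (1/2)^(15/14) ≈ 0.4758; Cmin,ss = (1590/238)·f/(1−f) ≈ 6.064 mg/L.
Regimen B: f = (1/2)^(31/14) ≈ 0.2155; Cmin,ss = (700/238)·f/(1−f) ≈ 0.808 mg/L.
Difference ≈ 6.064 − 0.808 ≈ 5.256 mg/L.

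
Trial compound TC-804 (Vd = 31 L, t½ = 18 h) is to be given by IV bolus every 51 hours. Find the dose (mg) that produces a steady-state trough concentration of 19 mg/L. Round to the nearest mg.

3609 mg

τ/t½ = 51/18 ≈ 2.8333, so f = (1/2)^(51/18) ≈ 0.140308.
Cmin,ss = (D/Vd)·f/(1−f), so D = Cmin,ss·Vd·(1−f)/f.
D = 19 × 31 × (1−f)/f ≈ 19 × 31 × 6.12718 ≈ 3608.91 mg.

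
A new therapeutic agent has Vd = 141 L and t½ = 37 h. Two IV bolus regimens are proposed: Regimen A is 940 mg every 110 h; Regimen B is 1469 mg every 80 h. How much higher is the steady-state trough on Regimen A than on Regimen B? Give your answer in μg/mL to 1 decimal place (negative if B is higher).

-2.0 μg/mL

Regimen A: f = (1/2)^(110/37) ≈ 0.1274; Cmin,ss = (940/141)·f/(1−f) ≈ 0.973 μg/mL.
Regimen B: f = (1/2)^(80/37) ≈ 0.2234; Cmin,ss = (1469/141)·f/(1−f) ≈ 2.997 μg/mL.
Difference ≈ 0.973 − 2.997 ≈ -2.024 μg/mL.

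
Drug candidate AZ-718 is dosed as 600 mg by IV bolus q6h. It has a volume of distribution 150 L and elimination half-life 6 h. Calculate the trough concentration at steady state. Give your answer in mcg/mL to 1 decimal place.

4.0 mcg/mL

τ = 6 h = 1 half-life, so f = (1/2)^1 = 0.5.
At steady state, R = 1/(1 − 0.5) = 2/1.
Single-dose peak C₀ = D/Vd = 600/150 = 4 mcg/mL.
Steady-state peak Cmax,ss = C₀·R = 4 × 2/1 ≈ 8.000 mcg/mL.
Steady-state trough Cmin,ss = Cmax,ss·f ≈ 8.000 × 0.5 ≈ 4.000 mcg/mL.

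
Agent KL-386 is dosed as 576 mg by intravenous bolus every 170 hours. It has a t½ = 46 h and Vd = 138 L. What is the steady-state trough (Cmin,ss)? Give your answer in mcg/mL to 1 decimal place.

Over one 170-h interval, 170/46 ≈ 3.6957 half-lives elapse, leaving f ≈ 0.0772 of each dose.
Accumulation ratio R = 1/(1 − f) ≈ 1/0.9228 ≈ 1.0837.
Single-dose peak C₀ = D/Vd = 576/138 ≈ 4.174 mcg/mL.
Cmax,ss = C₀/(1 − f) ≈ 4.174/0.9228 ≈ 4.523 mcg/mL.
One interval later, Cmin,ss = Cmax,ss·e^(−kτ) ≈ 4.523 × 0.0772 ≈ 0.349 mcg/mL.

0.3 mcg/mL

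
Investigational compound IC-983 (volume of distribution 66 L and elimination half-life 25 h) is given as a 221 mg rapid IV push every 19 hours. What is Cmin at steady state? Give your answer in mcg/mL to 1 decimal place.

τ/t½ = 19/25 ≈ 0.76, so fraction remaining f = (1/2)^(19/25) ≈ 0.5905.
Accumulation ratio R = 1/(1 − f) ≈ 1/0.4095 ≈ 2.4420.
Single-dose peak C₀ = D/Vd = 221/66 ≈ 3.348 mcg/mL.
Steady-state peak Cmax,ss = C₀·R ≈ 3.348 × 2.4420 ≈ 8.176 mcg/mL.
Steady-state trough Cmin,ss = Cmax,ss·f ≈ 8.176 × 0.5905 ≈ 4.828 mcg/mL.

4.8 mcg/mL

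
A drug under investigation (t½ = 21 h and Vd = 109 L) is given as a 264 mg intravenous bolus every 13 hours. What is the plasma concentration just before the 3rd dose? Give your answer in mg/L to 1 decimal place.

f = (1/2)^(τ/t½) = (1/2)^(13/21) ≈ 0.6511.
C₀ = D/Vd = 264/109 ≈ 2.422 mg/L.
Before the 3rd dose, 2 doses have been given. Superposition: Cmin = C₀·(f + f²).
≈ 2.422 × (0.6511 + 0.4239) ≈ 2.422 × 1.0750 ≈ 2.604 mg/L.

2.6 mg/L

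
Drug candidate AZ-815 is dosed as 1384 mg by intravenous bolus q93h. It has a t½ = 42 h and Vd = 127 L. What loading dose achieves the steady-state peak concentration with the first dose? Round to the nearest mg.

f = (1/2)^(93/42) ≈ 0.215493; accumulation ratio R = 1/(1−f) ≈ 1.27469.
Loading dose to hit Cmax,ss on first dose: D_load = D_maint·R ≈ 1384 × 1.27469 ≈ 1764.17 mg.

1764 mg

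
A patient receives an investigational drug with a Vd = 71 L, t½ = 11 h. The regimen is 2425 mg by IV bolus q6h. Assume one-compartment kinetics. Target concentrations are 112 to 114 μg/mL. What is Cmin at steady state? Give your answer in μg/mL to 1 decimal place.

74.3 μg/mL

τ/t½ = 6/11 ≈ 0.54545, so fraction remaining f = (1/2)^(6/11) ≈ 0.6852.
Accumulation ratio R = 1/(1 − f) ≈ 1/0.3148 ≈ 3.1766.
Single-dose peak C₀ = D/Vd = 2425/71 ≈ 34.155 μg/mL.
Steady-state peak Cmax,ss = C₀·R ≈ 34.155 × 3.1766 ≈ 108.497 μg/mL.
Steady-state trough Cmin,ss = Cmax,ss·f ≈ 108.497 × 0.6852 ≈ 74.342 μg/mL.
Trough 74.3 μg/mL vs MEC 112 μg/mL: subtherapeutic.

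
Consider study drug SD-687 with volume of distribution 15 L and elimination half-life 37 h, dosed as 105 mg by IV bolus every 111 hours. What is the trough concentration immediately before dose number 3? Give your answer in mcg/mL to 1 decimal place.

1.0 mcg/mL

f = (1/2)^(τ/t½) = (1/2)^(111/37) ≈ 0.1250.
C₀ = D/Vd = 105/15 ≈ 7.000 mcg/mL.
Before the 3rd dose, 2 doses have been given. Superposition: Cmin = C₀·(f + f²).
≈ 7.000 × (0.1250 + 0.0156) ≈ 7.000 × 0.1406 ≈ 0.984 mcg/mL.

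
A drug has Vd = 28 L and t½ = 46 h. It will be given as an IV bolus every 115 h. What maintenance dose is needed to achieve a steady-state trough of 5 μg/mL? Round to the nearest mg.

τ/t½ = 115/46 ≈ 2.5, so f = (1/2)^(115/46) ≈ 0.176777.
Cmin,ss = (D/Vd)·f/(1−f), so D = Cmin,ss·Vd·(1−f)/f.
D = 5 × 28 × (1−f)/f ≈ 5 × 28 × 4.65684 ≈ 651.96 mg.

652 mg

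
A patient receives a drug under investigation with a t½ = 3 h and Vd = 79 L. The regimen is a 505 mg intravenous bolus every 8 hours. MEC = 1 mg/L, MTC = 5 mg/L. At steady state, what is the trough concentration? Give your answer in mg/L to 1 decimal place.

k = ln2/t½ = ln2/3 ≈ 0.231049 h⁻¹; fraction remaining f = e^(−kτ) = e^(−0.231049×8) ≈ 0.1575.
Each bolus raises the concentration by D/Vd = 505/79 ≈ 6.392 mg/L.
Steady-state trough Cmin,ss = C₀·f/(1−f) ≈ 6.392 × 0.1575/0.8425 ≈ 1.195 mg/L.
Trough 1.2 mg/L vs MEC 1 mg/L: adequate.

1.2 mg/L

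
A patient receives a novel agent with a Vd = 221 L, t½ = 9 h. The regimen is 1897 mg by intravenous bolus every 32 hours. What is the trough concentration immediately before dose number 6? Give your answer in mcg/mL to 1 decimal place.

f = (1/2)^(τ/t½) = (1/2)^(32/9) ≈ 0.0850.
C₀ = D/Vd = 1897/221 ≈ 8.584 mcg/mL.
Before the 6th dose, 5 doses have been given. Superposition: Cmin = C₀·(f + f² + … + f^5).
≈ 8.584 × (0.0850 + 0.0072 + 0.0006 + 0.0001 + 0.0000) ≈ 8.584 × 0.0929 ≈ 0.797 mcg/mL.

0.8 mcg/mL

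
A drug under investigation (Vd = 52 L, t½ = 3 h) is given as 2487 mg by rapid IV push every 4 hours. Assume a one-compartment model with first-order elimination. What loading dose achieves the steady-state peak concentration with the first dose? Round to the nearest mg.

f = (1/2)^(4/3) ≈ 0.396850; accumulation ratio R = 1/(1−f) ≈ 1.65796.
Loading dose to hit Cmax,ss on first dose: D_load = D_maint·R ≈ 2487 × 1.65796 ≈ 4123.35 mg.

4123 mg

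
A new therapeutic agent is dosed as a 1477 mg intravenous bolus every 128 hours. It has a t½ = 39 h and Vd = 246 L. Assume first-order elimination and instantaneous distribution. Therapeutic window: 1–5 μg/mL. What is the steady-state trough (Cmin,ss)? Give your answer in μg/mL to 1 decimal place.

Over one 128-h interval, 128/39 ≈ 3.2821 half-lives elapse, leaving f ≈ 0.1028 of each dose.
Each bolus raises the concentration by D/Vd = 1477/246 ≈ 6.004 μg/mL.
Steady-state trough Cmin,ss = C₀·f/(1−f) ≈ 6.004 × 0.1028/0.8972 ≈ 0.688 μg/mL.
Trough 0.7 μg/mL vs MEC 1 μg/mL: subtherapeutic.

0.7 μg/mL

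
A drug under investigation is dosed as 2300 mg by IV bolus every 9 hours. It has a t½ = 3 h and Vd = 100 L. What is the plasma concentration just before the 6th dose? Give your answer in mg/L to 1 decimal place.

f = (1/2)^(τ/t½) = (1/2)^(9/3) ≈ 0.1250.
C₀ = D/Vd = 2300/100 ≈ 23.000 mg/L.
Before the 6th dose, 5 doses have been given. Superposition: Cmin = C₀·(f + f² + … + f^5).
≈ 23.000 × (0.1250 + 0.0156 + 0.0020 + 0.0002 + 0.0000) ≈ 23.000 × 0.1428 ≈ 3.284 mg/L.

3.3 mg/L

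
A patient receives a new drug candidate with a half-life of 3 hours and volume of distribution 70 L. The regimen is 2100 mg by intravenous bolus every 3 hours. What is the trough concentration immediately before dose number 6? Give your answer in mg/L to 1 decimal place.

f = (1/2)^(τ/t½) = (1/2)^(3/3) ≈ 0.5000.
C₀ = D/Vd = 2100/70 ≈ 30.000 mg/L.
Before the 6th dose, 5 doses have been given. Superposition: Cmin = C₀·(f + f² + … + f^5).
≈ 30.000 × (0.5000 + 0.2500 + 0.1250 + 0.0625 + 0.0313) ≈ 30.000 × 0.9688 ≈ 29.064 mg/L.

29.1 mg/L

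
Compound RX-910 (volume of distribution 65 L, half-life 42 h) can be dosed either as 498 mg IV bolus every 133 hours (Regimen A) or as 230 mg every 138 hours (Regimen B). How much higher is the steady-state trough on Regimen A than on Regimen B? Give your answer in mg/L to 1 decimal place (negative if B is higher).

Regimen A: f = (1/2)^(133/42) ≈ 0.1114; Cmin,ss = (498/65)·f/(1−f) ≈ 0.960 mg/L.
Regimen B: f = (1/2)^(138/42) ≈ 0.1025; Cmin,ss = (230/65)·f/(1−f) ≈ 0.404 mg/L.
Difference ≈ 0.960 − 0.404 ≈ 0.556 mg/L.

0.6 mg/L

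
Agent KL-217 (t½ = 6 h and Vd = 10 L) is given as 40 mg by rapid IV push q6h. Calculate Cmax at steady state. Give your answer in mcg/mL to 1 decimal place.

8.0 mcg/mL

τ = 6 h = 1 half-life, so f = (1/2)^1 = 0.5.
Accumulation ratio R = 1/(1 − f) = 1/0.5 = 2/1.
Single-dose peak C₀ = D/Vd = 40/10 = 4 mcg/mL.
Steady-state peak Cmax,ss = C₀·R = 4 × 2/1 ≈ 8.000 mcg/mL.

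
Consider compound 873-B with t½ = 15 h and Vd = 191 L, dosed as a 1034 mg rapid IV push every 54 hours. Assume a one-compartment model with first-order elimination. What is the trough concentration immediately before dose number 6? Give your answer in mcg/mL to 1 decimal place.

0.5 mcg/mL

f = (1/2)^(τ/t½) = (1/2)^(54/15) ≈ 0.0825.
C₀ = D/Vd = 1034/191 ≈ 5.414 mcg/mL.
Before the 6th dose, 5 doses have been given. Superposition: Cmin = C₀·(f + f² + … + f^5).
≈ 5.414 × (0.0825 + 0.0068 + 0.0006 + 0.0000 + 0.0000) ≈ 5.414 × 0.0899 ≈ 0.487 mcg/mL.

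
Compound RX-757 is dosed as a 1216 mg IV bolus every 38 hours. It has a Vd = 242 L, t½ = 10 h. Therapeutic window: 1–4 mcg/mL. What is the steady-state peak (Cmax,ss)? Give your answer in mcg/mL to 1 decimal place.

τ/t½ = 38/10 ≈ 3.8, so fraction remaining f = (1/2)^(38/10) ≈ 0.0718.
Accumulation ratio R = 1/(1 − f) ≈ 1/0.9282 ≈ 1.0774.
Each bolus raises the concentration by D/Vd = 1216/242 ≈ 5.025 mcg/mL.
Steady-state peak Cmax,ss = C₀·R ≈ 5.025 × 1.0774 ≈ 5.414 mcg/mL.
Peak 5.4 mcg/mL vs MTC 4 mcg/mL: exceeds toxic threshold.

5.4 mcg/mL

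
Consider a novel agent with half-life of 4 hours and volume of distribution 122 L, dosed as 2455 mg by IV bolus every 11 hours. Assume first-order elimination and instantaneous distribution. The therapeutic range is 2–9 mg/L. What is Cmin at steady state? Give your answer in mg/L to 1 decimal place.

Over one 11-h interval, 11/4 ≈ 2.75 half-lives elapse, leaving f ≈ 0.1487 of each dose.
Each bolus raises the concentration by D/Vd = 2455/122 ≈ 20.123 mg/L.
Steady-state trough Cmin,ss = C₀·f/(1−f) ≈ 20.123 × 0.1487/0.8513 ≈ 3.515 mg/L.
Trough 3.5 mg/L vs MEC 2 mg/L: adequate.

3.5 mg/L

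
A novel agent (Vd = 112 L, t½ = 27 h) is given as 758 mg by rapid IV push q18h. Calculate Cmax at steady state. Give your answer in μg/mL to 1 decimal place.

18.3 μg/mL

Over one 18-h interval, 18/27 ≈ 0.66667 half-lives elapse, leaving f ≈ 0.6300 of each dose.
Accumulation ratio R = 1/(1 − f) ≈ 1/0.3700 ≈ 2.7027.
Single-dose peak C₀ = D/Vd = 758/112 ≈ 6.768 μg/mL.
Steady-state peak Cmax,ss = C₀·R ≈ 6.768 × 2.7027 ≈ 18.292 μg/mL.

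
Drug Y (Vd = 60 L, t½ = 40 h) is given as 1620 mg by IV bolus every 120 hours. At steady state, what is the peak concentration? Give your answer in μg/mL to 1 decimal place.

30.9 μg/mL

τ = 120 h = 3 half-lives, so f = (1/2)^3 = 0.125.
At steady state, R = 1/(1 − 0.125) = 8/7.
Single-dose peak C₀ = D/Vd = 1620/60 = 27 μg/mL.
Steady-state peak Cmax,ss = C₀·R = 27 × 8/7 ≈ 30.857 μg/mL.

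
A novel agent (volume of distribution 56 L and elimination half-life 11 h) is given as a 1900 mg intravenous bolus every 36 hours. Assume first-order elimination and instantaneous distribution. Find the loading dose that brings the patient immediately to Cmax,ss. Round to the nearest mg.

2119 mg

f = (1/2)^(36/11) ≈ 0.103469; accumulation ratio R = 1/(1−f) ≈ 1.11541.
Loading dose to hit Cmax,ss on first dose: D_load = D_maint·R ≈ 1900 × 1.11541 ≈ 2119.28 mg.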